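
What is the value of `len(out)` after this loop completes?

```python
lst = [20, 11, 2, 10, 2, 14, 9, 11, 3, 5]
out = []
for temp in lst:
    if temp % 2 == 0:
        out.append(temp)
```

Count even numbers in [20, 11, 2, 10, 2, 14, 9, 11, 3, 5]
`out` takes the values: [] → [20] → [20, 2] → [20, 2, 10] → [20, 2, 10, 2] → [20, 2, 10, 2, 14]
So `len(out)` = 5

Answer: 5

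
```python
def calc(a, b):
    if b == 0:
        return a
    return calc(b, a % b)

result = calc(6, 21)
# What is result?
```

calc(6, 21) -> calc(21, 6) -> calc(6, 3) -> calc(3, 0) -> 3

Answer: 3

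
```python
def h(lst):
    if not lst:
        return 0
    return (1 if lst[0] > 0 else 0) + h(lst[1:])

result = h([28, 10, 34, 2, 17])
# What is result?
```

Count of positive elements in [28, 10, 34, 2, 17] = 5

Answer: 5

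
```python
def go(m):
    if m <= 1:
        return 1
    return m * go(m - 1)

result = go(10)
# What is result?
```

go(10) = 10 * 9 * 8 * 7 * 6 * 5 * 4 * 3 * 2 * 1 = 3628800

Answer: 3628800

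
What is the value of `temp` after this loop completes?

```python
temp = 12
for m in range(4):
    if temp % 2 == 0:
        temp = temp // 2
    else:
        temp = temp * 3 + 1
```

Collatz-style transformation from 12
`temp` takes the values: 12 → 6 → 3 → 10 → 5

Answer: 5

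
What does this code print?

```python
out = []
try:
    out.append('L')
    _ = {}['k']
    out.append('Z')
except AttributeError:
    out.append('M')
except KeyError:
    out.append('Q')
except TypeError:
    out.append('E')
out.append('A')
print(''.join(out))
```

Execution trace: 'L' (try body) → 'Q' (except KeyError) → 'A' (after the try/except). Output: LQA

Answer: LQA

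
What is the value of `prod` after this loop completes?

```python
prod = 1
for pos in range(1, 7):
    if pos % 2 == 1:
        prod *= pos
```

Product of odd numbers 1 to 6
`prod` takes the values: 1 → 3 → 15

Answer: 15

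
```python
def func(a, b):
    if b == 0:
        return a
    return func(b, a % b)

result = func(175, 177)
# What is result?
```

func(175, 177) -> func(177, 175) -> func(175, 2) -> func(2, 1) -> func(1, 0) -> 1

Answer: 1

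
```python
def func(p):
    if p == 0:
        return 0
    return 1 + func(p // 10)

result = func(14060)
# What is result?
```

Count of digits of 14060: 5

Answer: 5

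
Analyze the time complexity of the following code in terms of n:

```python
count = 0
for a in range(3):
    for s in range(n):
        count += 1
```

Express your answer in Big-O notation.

Each loop level contributes: 1 × n. Multiplying the contributions gives O(n).

Answer: O(n)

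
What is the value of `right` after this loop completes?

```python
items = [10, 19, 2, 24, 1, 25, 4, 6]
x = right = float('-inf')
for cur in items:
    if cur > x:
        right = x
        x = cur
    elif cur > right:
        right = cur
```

Second largest (with repeats) in [10, 19, 2, 24, 1, 25, 4, 6]
`right` takes the values: -inf → 10 → 19 → 24

Answer: 24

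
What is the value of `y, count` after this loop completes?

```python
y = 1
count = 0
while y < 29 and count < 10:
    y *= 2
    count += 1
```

Double until >= 29 or 10 iterations
`y, count` takes the values: (1, 0) → (2, 0) → (2, 1) → (4, 1) → (4, 2) → (8, 2) → (8, 3) → (16, 3) → (16, 4) → (32, 4) → (32, 5)

Answer: 32, 5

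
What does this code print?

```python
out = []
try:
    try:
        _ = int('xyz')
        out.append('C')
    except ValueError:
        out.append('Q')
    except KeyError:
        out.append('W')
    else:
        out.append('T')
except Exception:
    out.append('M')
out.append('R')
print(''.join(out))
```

Execution trace: 'Q' (inner except ValueError) → 'R' (after the try/except). Output: QR

Answer: QR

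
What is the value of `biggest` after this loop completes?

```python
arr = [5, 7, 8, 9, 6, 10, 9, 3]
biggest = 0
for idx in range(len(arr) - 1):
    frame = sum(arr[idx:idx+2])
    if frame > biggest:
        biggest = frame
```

Max sum of 2-element window in [5, 7, 8, 9, 6, 10, 9, 3]
`biggest` takes the values: 0 → 12 → 15 → 17 → 19

Answer: 19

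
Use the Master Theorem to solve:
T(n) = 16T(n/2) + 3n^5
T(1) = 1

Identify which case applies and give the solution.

a=16, b=2, f(n)=3n^5. log_2(16) = 4. Since c=5 > 4 and the regularity condition holds (16(n/2)^5 = (16/2^5)n^5 with 16/2^5 < 1), Case 3 applies: T(n) = Θ(f(n)) = O(n^5).

Answer: O(n^5) - Case 3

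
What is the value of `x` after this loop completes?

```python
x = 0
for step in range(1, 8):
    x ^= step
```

XOR of 1 to 7
`x` takes the values: 0 → 1 → 3 → 0 → 4 → 1 → 7 → 0

Answer: 0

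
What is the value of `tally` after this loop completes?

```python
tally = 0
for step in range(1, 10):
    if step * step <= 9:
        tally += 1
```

Count numbers where step² ≤ 9
`tally` takes the values: 0 → 1 → 2 → 3

Answer: 3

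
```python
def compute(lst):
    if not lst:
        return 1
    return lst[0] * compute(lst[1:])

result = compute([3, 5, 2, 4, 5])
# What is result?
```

Product over [3, 5, 2, 4, 5] = 3 * 5 * 2 * 4 * 5 = 600

Answer: 600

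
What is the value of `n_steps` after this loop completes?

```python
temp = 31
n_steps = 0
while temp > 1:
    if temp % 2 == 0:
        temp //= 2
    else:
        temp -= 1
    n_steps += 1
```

Steps to reduce 31 to 1
`n_steps` takes the values: 0 → 1 → 2 → 3 → 4 → 5 → 6 → 7 → 8

Answer: 8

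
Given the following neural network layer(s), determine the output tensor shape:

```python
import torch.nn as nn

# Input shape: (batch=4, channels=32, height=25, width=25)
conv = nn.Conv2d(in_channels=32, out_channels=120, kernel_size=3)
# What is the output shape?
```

Input: (4, 32, 25, 25) -> Output: (4, 120, 23, 23)

Answer: (4, 120, 23, 23)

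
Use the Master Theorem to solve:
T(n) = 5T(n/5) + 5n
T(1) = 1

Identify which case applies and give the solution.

a=5, b=5, f(n)=5n. log_5(5) = 1. Since c=1 = 1, Case 2 applies: T(n) = Θ(n^log_b(a) · log n) = O(n log n).

Answer: O(n log n) - Case 2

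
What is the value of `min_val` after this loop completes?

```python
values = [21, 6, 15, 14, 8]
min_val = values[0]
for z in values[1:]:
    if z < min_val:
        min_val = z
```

Minimum of [21, 6, 15, 14, 8]
`min_val` takes the values: 21 → 6

Answer: 6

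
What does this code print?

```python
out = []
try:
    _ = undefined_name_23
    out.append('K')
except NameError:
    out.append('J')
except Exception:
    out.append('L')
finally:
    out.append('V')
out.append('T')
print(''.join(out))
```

Execution trace: 'J' (except NameError) → 'V' (finally) → 'T' (after the try/except). Output: JVT

Answer: JVT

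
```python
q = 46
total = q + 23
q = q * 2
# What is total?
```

Trace:
`q = 46` → q = 46
`total = q + 23` → total = 69
`q = q * 2` → q = 92
So total = 69

Answer: 69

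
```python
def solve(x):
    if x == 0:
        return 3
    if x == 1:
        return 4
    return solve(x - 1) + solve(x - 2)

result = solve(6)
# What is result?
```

Build up from base cases: solve(0)=3, solve(1)=4, solve(2)=7, solve(3)=11, solve(4)=18, solve(5)=29, solve(6)=47

Answer: 47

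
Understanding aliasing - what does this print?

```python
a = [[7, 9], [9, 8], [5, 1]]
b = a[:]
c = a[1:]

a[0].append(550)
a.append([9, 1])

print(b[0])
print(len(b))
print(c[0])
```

Key concept: slice with nested mutation.
Step by step:
`a = [[7, 9], [9, 8], [5, 1]]` → a = [[7, 9], [9, 8], [5, 1]]
`b = a[:]` → b = [[7, 9], [9, 8], [5, 1]]
`c = a[1:]` → c = [[9, 8], [5, 1]]
`a[0].append(550)` → a = [[7, 9, 550], [9, 8], [5, 1]]; b = [[7, 9, 550], [9, 8], [5, 1]]
`a.append([9, 1])` → a = [[7, 9, 550], [9, 8], [5, 1], [9, 1]]
`print(b[0])` → prints [7, 9, 550]
`print(len(b))` → prints 3
`print(c[0])` → prints [9, 8]

Answer:
[7, 9, 550]
3
[9, 8]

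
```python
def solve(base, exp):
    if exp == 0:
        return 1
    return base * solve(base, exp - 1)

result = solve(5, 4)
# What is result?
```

solve(5, 4) = 5 * 5 * 5 * 5 = 625

Answer: 625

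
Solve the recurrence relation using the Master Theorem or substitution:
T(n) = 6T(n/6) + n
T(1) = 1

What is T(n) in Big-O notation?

By Master Theorem: a=6, b=6, f(n)=n. Since log_6(6) = 1 and f(n) = Θ(n^1), Case 2 applies. T(n) = O(n log n).

Answer: O(n log n)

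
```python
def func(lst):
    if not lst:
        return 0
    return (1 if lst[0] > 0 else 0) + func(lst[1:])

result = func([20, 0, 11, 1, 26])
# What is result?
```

Count of positive elements in [20, 0, 11, 1, 26] = 4

Answer: 4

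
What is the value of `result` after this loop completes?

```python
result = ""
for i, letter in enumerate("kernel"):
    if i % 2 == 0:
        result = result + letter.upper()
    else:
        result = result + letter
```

Uppercase even positions in 'kernel'
`result` takes the values: "" → "K" → "Ke" → "KeR" → "KeRn" → "KeRnE" → "KeRnEl"

Answer: "KeRnEl"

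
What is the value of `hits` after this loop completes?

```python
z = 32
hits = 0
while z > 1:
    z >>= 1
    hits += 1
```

Count right shifts until 1
`hits` takes the values: 0 → 1 → 2 → 3 → 4 → 5

Answer: 5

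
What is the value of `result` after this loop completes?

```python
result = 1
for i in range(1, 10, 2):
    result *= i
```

Product of 1, 3, 5, ... up to 9
`result` takes the values: 1 → 3 → 15 → 105 → 945

Answer: 945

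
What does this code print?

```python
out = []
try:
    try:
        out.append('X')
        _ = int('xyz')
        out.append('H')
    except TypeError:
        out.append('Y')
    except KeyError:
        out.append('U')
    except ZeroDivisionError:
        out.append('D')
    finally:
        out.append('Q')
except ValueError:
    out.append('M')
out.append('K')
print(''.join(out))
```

Execution trace: 'X' (try body) → 'Q' (finally) → 'M' (outer except ValueError) → 'K' (after the try/except). Output: XQMK

Answer: XQMK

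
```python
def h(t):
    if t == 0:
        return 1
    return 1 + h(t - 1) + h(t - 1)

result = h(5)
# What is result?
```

h(t) = 1 + 2·h(t-1), h(0)=1. Closed form: (1+1)·2^5 - 1 = 63.

Answer: 63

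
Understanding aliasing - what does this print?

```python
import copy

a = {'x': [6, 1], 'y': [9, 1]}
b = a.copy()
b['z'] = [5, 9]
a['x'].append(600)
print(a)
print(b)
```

Key concept: shallow copy of dict with mutable values.
Step by step:
`a = {'x': [6, 1], 'y': [9, 1]}` → a = {'x': [6, 1], 'y': [9, 1]}
`b = a.copy()` → b = {'x': [6, 1], 'y': [9, 1]}
`b['z'] = [5, 9]` → b = {'x': [6, 1], 'y': [9, 1], 'z': [5, 9]}
`a['x'].append(600)` → a = {'x': [6, 1, 600], 'y': [9, 1]}; b = {'x': [6, 1, 600], 'y': [9, 1], 'z': [5, 9]}
`print(a)` → prints {'x': [6, 1, 600], 'y': [9, 1]}
`print(b)` → prints {'x': [6, 1, 600], 'y': [9, 1], 'z': [5, 9]}

Answer:
{'x': [6, 1, 600], 'y': [9, 1]}
{'x': [6, 1, 600], 'y': [9, 1], 'z': [5, 9]}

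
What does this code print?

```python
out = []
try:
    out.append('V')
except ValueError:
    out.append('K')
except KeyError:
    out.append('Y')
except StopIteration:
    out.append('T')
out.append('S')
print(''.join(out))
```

Execution trace: 'V' (try body, no exception) → 'S' (after the try/except). Output: VS

Answer: VS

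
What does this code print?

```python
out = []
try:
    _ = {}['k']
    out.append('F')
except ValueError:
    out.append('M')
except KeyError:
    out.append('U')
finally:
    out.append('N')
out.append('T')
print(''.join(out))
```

Execution trace: 'U' (except KeyError) → 'N' (finally) → 'T' (after the try/except). Output: UNT

Answer: UNT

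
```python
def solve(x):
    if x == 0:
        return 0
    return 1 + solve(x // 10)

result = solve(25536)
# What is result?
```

Count of digits of 25536: 5

Answer: 5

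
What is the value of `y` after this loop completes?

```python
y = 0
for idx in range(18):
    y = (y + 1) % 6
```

Increment mod 6, 18 times = 0
`y` takes the values: 0 → 1 → 2 → 3 → 4 → 5 → 0 → 1 → 2 → 3 → 4 → 5 → 0 → 1 → 2 → 3 → 4 → 5 → 0

Answer: 0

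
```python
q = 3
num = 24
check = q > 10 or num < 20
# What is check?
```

Trace:
`q = 3` → q = 3
`num = 24` → num = 24
`check = q > 10 or num < 20` → check = False
So check = False

Answer: False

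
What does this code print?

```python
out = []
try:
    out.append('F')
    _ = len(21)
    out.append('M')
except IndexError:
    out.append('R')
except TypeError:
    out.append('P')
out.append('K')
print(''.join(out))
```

Execution trace: 'F' (try body) → 'P' (except TypeError) → 'K' (after the try/except). Output: FPK

Answer: FPK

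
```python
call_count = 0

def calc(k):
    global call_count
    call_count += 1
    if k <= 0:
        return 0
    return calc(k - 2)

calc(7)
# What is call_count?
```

Linear recursion stepping by 2: 5 calls from k=7 down to ≤0.

Answer: 5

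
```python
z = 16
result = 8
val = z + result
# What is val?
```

Trace:
`z = 16` → z = 16
`result = 8` → result = 8
`val = z + result` → val = 24
So val = 24

Answer: 24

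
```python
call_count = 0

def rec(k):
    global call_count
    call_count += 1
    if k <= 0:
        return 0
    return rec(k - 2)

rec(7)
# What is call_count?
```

Linear recursion stepping by 2: 5 calls from k=7 down to ≤0.

Answer: 5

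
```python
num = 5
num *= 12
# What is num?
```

Trace:
`num = 5` → num = 5
`num *= 12` → num = 60
So num = 60

Answer: 60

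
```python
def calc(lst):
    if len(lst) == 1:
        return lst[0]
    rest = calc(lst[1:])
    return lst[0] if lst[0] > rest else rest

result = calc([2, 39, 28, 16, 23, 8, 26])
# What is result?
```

Recursive max over [2, 39, 28, 16, 23, 8, 26] = 39

Answer: 39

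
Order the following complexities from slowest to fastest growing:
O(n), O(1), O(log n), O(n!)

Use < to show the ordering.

Ordered by growth rate: O(1) < O(log n) < O(n) < O(n!)

Answer: O(1) < O(log n) < O(n) < O(n!)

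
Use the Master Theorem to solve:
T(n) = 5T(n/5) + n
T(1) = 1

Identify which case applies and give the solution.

a=5, b=5, f(n)=n. log_5(5) = 1. Since c=1 = 1, Case 2 applies: T(n) = Θ(n^log_b(a) · log n) = O(n log n).

Answer: O(n log n) - Case 2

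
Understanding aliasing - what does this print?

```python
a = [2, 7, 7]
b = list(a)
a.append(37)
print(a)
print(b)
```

Key concept: list() constructor creates copy.
Step by step:
`a = [2, 7, 7]` → a = [2, 7, 7]
`b = list(a)` → b = [2, 7, 7]
`a.append(37)` → a = [2, 7, 7, 37]
`print(a)` → prints [2, 7, 7, 37]
`print(b)` → prints [2, 7, 7]

Answer:
[2, 7, 7, 37]
[2, 7, 7]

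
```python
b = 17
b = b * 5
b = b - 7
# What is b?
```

Trace:
`b = 17` → b = 17
`b = b * 5` → b = 85
`b = b - 7` → b = 78
So b = 78

Answer: 78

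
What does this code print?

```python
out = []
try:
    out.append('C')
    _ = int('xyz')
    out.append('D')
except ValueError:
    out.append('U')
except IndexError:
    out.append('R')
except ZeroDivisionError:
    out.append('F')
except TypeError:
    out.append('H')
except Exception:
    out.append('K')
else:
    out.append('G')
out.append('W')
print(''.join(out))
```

Execution trace: 'C' (try body) → 'U' (except ValueError) → 'W' (after the try/except). Output: CUW

Answer: CUW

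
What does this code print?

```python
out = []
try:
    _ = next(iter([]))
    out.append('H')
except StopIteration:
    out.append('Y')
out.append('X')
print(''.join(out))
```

Execution trace: 'Y' (except StopIteration) → 'X' (after the try/except). Output: YX

Answer: YX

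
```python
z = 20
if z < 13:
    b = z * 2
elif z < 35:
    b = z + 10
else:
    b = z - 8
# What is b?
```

Trace:
`z = 20` → z = 20
`if z < 13: ...` → z < 13 is False, z < 35 is True → b = 30
So b = 30

Answer: 30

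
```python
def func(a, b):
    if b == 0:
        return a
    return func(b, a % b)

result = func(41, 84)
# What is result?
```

func(41, 84) -> func(84, 41) -> func(41, 2) -> func(2, 1) -> func(1, 0) -> 1

Answer: 1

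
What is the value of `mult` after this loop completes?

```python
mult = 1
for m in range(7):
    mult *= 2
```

2^7 = 128
`mult` takes the values: 1 → 2 → 4 → 8 → 16 → 32 → 64 → 128

Answer: 128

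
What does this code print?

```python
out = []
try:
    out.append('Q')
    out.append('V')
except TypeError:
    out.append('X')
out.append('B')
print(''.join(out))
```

Execution trace: 'Q' (try body) → 'V' (try body, no exception) → 'B' (after the try/except). Output: QVB

Answer: QVB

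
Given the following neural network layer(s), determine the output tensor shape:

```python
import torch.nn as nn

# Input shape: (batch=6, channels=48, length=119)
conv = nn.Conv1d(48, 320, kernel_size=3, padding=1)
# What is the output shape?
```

Input: (6, 48, 119) -> Output: (6, 320, 119)

Answer: (6, 320, 119)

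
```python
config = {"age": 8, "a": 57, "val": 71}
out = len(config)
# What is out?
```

Trace:
`config = {"age": 8, "a": 57, "val": 71}` → config = {'age': 8, 'a': 57, 'val': 71}
`out = len(config)` → out = 3
So out = 3

Answer: 3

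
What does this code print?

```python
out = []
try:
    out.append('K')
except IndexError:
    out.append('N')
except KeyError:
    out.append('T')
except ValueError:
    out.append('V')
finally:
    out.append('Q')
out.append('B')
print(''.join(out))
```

Execution trace: 'K' (try body, no exception) → 'Q' (finally) → 'B' (after the try/except). Output: KQB

Answer: KQB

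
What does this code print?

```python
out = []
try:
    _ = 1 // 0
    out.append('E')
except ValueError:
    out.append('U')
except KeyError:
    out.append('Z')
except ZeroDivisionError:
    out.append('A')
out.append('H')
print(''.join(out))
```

Execution trace: 'A' (except ZeroDivisionError) → 'H' (after the try/except). Output: AH

Answer: AH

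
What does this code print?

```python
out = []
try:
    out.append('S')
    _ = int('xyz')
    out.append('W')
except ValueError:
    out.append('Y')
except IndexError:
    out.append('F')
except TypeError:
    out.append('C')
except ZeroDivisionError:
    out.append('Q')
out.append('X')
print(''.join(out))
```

Execution trace: 'S' (try body) → 'Y' (except ValueError) → 'X' (after the try/except). Output: SYX

Answer: SYX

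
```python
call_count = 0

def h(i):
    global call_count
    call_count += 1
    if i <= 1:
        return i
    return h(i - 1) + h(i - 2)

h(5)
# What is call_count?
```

Calls(i) = 1 + Calls(i-1) + Calls(i-2); Calls(0)=Calls(1)=1. For i=5 this gives 15.

Answer: 15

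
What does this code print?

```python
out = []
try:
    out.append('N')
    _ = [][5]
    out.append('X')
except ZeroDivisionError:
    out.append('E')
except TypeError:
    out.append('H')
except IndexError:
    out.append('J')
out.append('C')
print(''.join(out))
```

Execution trace: 'N' (try body) → 'J' (except IndexError) → 'C' (after the try/except). Output: NJC

Answer: NJC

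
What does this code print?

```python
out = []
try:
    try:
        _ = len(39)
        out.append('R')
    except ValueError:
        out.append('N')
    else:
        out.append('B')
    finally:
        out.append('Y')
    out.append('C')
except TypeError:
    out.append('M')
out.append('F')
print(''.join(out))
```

Execution trace: 'Y' (inner finally) → 'M' (except TypeError) → 'F' (after the try/except). Output: YMF

Answer: YMF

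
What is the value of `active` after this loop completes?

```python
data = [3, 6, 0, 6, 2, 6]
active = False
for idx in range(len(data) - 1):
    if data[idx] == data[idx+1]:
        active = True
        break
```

Check consecutive duplicates in [3, 6, 0, 6, 2, 6]
`active` takes the values: False

Answer: False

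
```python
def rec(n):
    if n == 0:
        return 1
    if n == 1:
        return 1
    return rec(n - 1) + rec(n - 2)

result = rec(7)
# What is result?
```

Build up from base cases: rec(0)=1, rec(1)=1, rec(2)=2, rec(3)=3, rec(4)=5, rec(5)=8, rec(6)=13, ..., rec(7)=21

Answer: 21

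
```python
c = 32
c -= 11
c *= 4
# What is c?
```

Trace:
`c = 32` → c = 32
`c -= 11` → c = 21
`c *= 4` → c = 84
So c = 84

Answer: 84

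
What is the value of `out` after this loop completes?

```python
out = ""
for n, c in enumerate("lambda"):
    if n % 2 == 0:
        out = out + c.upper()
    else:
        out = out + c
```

Uppercase even positions in 'lambda'
`out` takes the values: "" → "L" → "La" → "LaM" → "LaMb" → "LaMbD" → "LaMbDa"

Answer: "LaMbDa"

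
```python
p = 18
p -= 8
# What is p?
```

Trace:
`p = 18` → p = 18
`p -= 8` → p = 10
So p = 10

Answer: 10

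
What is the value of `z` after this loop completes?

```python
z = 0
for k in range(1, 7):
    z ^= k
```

XOR of 1 to 6
`z` takes the values: 0 → 1 → 3 → 0 → 4 → 1 → 7

Answer: 7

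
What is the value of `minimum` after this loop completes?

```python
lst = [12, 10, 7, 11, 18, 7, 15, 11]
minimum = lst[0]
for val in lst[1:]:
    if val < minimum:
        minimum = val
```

Minimum of [12, 10, 7, 11, 18, 7, 15, 11]
`minimum` takes the values: 12 → 10 → 7

Answer: 7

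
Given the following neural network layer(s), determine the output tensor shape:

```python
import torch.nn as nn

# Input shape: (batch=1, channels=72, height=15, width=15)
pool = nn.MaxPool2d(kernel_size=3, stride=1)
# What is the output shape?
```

Input: (1, 72, 15, 15) -> Output: (1, 72, 13, 13)

Answer: (1, 72, 13, 13)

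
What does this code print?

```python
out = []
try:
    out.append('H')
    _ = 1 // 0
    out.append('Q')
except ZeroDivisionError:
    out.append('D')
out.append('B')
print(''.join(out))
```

Execution trace: 'H' (try body) → 'D' (except ZeroDivisionError) → 'B' (after the try/except). Output: HDB

Answer: HDB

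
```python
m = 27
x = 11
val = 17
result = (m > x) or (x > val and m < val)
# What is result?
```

Trace:
`m = 27` → m = 27
`x = 11` → x = 11
`val = 17` → val = 17
`result = (m > x) or (x > val and m < val)` → result = True
So result = True

Answer: True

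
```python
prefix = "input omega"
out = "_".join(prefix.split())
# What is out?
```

Trace:
`prefix = "input omega"` → prefix = 'input omega'
`out = "_".join(prefix.split())` → out = 'input_omega'
So out = 'input_omega'

Answer: 'input_omega'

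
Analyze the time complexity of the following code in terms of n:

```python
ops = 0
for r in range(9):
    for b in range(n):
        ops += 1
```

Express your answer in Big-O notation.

Each loop level contributes: 1 × n. Multiplying the contributions gives O(n).

Answer: O(n)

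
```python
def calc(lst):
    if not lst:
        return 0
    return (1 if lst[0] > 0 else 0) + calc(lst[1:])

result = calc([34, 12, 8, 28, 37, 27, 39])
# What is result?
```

Count of positive elements in [34, 12, 8, 28, 37, 27, 39] = 7

Answer: 7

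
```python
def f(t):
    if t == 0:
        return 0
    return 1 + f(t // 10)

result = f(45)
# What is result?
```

Count of digits of 45: 2

Answer: 2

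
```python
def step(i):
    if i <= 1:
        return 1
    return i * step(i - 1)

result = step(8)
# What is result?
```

step(8) = 8 * 7 * 6 * 5 * 4 * 3 * 2 * 1 = 40320

Answer: 40320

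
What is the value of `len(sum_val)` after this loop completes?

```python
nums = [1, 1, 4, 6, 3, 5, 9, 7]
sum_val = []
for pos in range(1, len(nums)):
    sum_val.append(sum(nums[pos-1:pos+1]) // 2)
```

Number of 2-element averages
`sum_val` takes the values: [] → [1] → [1, 2] → [1, 2, 5] → [1, 2, 5, 4] → [1, 2, 5, 4, 4] → [1, 2, 5, 4, 4, 7] → [1, 2, 5, 4, 4, 7, 8]
So `len(sum_val)` = 7

Answer: 7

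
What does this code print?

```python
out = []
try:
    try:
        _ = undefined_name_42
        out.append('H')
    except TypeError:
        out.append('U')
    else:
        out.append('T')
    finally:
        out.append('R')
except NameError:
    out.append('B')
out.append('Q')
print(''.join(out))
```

Execution trace: 'R' (finally) → 'B' (outer except NameError) → 'Q' (after the try/except). Output: RBQ

Answer: RBQ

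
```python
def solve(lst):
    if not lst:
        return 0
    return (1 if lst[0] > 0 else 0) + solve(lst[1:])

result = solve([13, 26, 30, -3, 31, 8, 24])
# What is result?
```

Count of positive elements in [13, 26, 30, -3, 31, 8, 24] = 6

Answer: 6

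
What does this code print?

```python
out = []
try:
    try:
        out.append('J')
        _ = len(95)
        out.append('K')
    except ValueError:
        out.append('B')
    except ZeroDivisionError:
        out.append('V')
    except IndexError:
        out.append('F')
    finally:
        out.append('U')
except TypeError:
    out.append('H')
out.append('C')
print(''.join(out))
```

Execution trace: 'J' (try body) → 'U' (finally) → 'H' (outer except TypeError) → 'C' (after the try/except). Output: JUHC

Answer: JUHC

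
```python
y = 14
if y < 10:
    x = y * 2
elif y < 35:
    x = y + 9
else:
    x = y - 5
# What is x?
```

Trace:
`y = 14` → y = 14
`if y < 10: ...` → y < 10 is False, y < 35 is True → x = 23
So x = 23

Answer: 23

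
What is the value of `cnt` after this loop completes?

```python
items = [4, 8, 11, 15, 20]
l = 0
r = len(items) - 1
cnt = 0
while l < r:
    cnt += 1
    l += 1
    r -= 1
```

Iterations until pointers meet (list length 5)
`cnt` takes the values: 0 → 1 → 2

Answer: 2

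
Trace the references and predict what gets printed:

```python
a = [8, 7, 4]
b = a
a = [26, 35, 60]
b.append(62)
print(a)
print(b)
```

Key concept: rebinding vs mutation: a is rebound to a new list, b still points at the original.
Step by step:
`a = [8, 7, 4]` → a = [8, 7, 4]
`b = a` → b = [8, 7, 4] (same object as a)
`a = [26, 35, 60]` → a = [26, 35, 60]
`b.append(62)` → b = [8, 7, 4, 62]
`print(a)` → prints [26, 35, 60]
`print(b)` → prints [8, 7, 4, 62]

Answer:
[26, 35, 60]
[8, 7, 4, 62]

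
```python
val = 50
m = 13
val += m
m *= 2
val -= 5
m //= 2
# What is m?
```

Trace:
`val = 50` → val = 50
`m = 13` → m = 13
`val += m` → val = 63
`m *= 2` → m = 26
`val -= 5` → val = 58
`m //= 2` → m = 13
So m = 13

Answer: 13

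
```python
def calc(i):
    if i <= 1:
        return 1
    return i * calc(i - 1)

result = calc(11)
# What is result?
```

calc(11) = 11 * 10 * 9 * 8 * 7 * 6 * 5 * 4 * 3 * 2 * 1 = 39916800

Answer: 39916800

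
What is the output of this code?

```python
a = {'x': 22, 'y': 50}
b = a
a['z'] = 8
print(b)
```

Key concept: dict aliasing.
Step by step:
`a = {'x': 22, 'y': 50}` → a = {'x': 22, 'y': 50}
`b = a` → b = {'x': 22, 'y': 50} (same object as a)
`a['z'] = 8` → a = {'x': 22, 'y': 50, 'z': 8} (same object as b); b = {'x': 22, 'y': 50, 'z': 8} (same object as a)
`print(b)` → prints {'x': 22, 'y': 50, 'z': 8}

Answer: {'x': 22, 'y': 50, 'z': 8}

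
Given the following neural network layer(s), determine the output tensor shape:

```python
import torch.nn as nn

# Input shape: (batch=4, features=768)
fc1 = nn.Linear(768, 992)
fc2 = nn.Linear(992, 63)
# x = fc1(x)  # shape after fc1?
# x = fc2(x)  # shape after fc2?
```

Input: (4, 768) -> after fc1: (4, 992) -> Output: (4, 63)

Answer: (4, 63)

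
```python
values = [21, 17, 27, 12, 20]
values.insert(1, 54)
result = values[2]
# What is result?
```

Trace:
`values = [21, 17, 27, 12, 20]` → values = [21, 17, 27, 12, 20]
`values.insert(1, 54)` → values = [21, 54, 17, 27, 12, 20]
`result = values[2]` → result = 17
So result = 17

Answer: 17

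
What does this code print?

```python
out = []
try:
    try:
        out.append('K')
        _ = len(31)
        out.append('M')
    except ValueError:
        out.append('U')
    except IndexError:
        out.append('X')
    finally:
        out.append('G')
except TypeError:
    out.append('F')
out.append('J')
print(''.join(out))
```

Execution trace: 'K' (try body) → 'G' (finally) → 'F' (outer except TypeError) → 'J' (after the try/except). Output: KGFJ

Answer: KGFJ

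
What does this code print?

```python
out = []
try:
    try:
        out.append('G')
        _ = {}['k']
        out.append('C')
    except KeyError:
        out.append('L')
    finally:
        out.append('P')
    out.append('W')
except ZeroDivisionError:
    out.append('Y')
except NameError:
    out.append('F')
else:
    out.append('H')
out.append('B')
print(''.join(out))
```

Execution trace: 'G' (inner try body) → 'L' (inner except KeyError) → 'P' (inner finally) → 'W' (try body, no exception) → 'H' (else) → 'B' (after the try/except). Output: GLPWHB

Answer: GLPWHB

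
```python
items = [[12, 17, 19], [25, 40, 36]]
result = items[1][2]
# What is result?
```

Trace:
`items = [[12, 17, 19], [25, 40, 36]]` → items = [[12, 17, 19], [25, 40, 36]]
`result = items[1][2]` → result = 36
So result = 36

Answer: 36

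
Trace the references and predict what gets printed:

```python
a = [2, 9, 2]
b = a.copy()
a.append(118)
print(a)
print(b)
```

Key concept: list.copy() creates independent copy.
Step by step:
`a = [2, 9, 2]` → a = [2, 9, 2]
`b = a.copy()` → b = [2, 9, 2]
`a.append(118)` → a = [2, 9, 2, 118]
`print(a)` → prints [2, 9, 2, 118]
`print(b)` → prints [2, 9, 2]

Answer:
[2, 9, 2, 118]
[2, 9, 2]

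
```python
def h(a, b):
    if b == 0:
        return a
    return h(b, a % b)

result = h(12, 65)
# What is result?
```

h(12, 65) -> h(65, 12) -> h(12, 5) -> h(5, 2) -> h(2, 1) -> h(1, 0) -> 1

Answer: 1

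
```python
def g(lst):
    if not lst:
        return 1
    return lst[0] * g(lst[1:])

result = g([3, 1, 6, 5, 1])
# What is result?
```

Product over [3, 1, 6, 5, 1] = 3 * 1 * 6 * 5 * 1 = 90

Answer: 90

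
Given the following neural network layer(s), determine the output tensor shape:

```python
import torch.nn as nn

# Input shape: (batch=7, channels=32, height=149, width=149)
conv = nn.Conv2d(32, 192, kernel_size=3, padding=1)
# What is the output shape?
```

Input: (7, 32, 149, 149) -> Output: (7, 192, 149, 149)

Answer: (7, 192, 149, 149)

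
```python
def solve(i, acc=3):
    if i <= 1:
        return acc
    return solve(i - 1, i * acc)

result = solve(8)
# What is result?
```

Accumulator trace (n, acc): (8, 3) -> (7, 24) -> (6, 168) -> (5, 1008) -> (4, 5040) -> (3, 20160) -> (2, 60480) -> (1, 120960) -> return 120960

Answer: 120960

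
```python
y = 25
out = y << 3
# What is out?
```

Trace:
`y = 25` → y = 25
`out = y << 3` → out = 200
So out = 200

Answer: 200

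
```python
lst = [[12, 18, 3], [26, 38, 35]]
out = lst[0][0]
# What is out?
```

Trace:
`lst = [[12, 18, 3], [26, 38, 35]]` → lst = [[12, 18, 3], [26, 38, 35]]
`out = lst[0][0]` → out = 12
So out = 12

Answer: 12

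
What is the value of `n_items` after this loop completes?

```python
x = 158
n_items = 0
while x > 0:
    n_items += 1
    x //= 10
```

Count digits by repeated division by 10
`n_items` takes the values: 0 → 1 → 2 → 3

Answer: 3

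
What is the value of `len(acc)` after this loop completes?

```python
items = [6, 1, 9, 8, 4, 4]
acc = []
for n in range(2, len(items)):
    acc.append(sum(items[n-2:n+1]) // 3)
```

Number of 3-element averages
`acc` takes the values: [] → [5] → [5, 6] → [5, 6, 7] → [5, 6, 7, 5]
So `len(acc)` = 4

Answer: 4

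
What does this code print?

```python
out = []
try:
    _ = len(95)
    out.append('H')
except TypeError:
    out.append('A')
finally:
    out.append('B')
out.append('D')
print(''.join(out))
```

Execution trace: 'A' (except TypeError) → 'B' (finally) → 'D' (after the try/except). Output: ABD

Answer: ABD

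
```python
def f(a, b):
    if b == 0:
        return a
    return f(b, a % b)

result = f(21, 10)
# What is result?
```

f(21, 10) -> f(10, 1) -> f(1, 0) -> 1

Answer: 1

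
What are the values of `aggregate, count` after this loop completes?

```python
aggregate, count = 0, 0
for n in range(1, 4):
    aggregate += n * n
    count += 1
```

Sum of squares and count
`aggregate, count` takes the values: (0, 0) → (1, 0) → (1, 1) → (5, 1) → (5, 2) → (14, 2) → (14, 3)

Answer: 14, 3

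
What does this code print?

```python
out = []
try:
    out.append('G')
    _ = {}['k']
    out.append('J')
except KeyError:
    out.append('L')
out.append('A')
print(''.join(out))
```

Execution trace: 'G' (try body) → 'L' (except KeyError) → 'A' (after the try/except). Output: GLA

Answer: GLA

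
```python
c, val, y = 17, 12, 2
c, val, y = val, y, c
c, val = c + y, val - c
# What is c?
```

Trace:
`c, val, y = 17, 12, 2` → c = 17; val = 12; y = 2
`c, val, y = val, y, c` → c = 12; val = 2; y = 17
`c, val = c + y, val - c` → c = 29; val = -10
So c = 29

Answer: 29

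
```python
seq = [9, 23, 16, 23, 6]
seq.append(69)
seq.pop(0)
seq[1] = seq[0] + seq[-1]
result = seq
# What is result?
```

Trace:
`seq = [9, 23, 16, 23, 6]` → seq = [9, 23, 16, 23, 6]
`seq.append(69)` → seq = [9, 23, 16, 23, 6, 69]
`seq.pop(0)` → seq = [23, 16, 23, 6, 69]
`seq[1] = seq[0] + seq[-1]` → seq = [23, 92, 23, 6, 69]
`result = seq` → result = [23, 92, 23, 6, 69]
So result = [23, 92, 23, 6, 69]

Answer: [23, 92, 23, 6, 69]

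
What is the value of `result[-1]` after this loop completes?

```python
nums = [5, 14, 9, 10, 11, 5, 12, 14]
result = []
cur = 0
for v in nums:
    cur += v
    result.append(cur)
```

Cumulative sum ends at 80
`result` takes the values: [] → [5] → [5, 19] → [5, 19, 28] → [5, 19, 28, 38] → [5, 19, 28, 38, 49] → [5, 19, 28, 38, 49, 54] → [5, 19, 28, 38, 49, 54, 66] → [5, 19, 28, 38, 49, 54, 66, 80]
So `result[-1]` = 80

Answer: 80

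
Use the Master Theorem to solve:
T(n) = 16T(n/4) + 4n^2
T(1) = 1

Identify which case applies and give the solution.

a=16, b=4, f(n)=4n^2. log_4(16) = 2. Since c=2 = 2, Case 2 applies: T(n) = Θ(n^log_b(a) · log n) = O(n^2 log n).

Answer: O(n^2 log n) - Case 2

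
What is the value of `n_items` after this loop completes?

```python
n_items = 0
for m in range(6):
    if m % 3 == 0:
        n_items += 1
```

Count numbers divisible by 3 in range(6)
`n_items` takes the values: 0 → 1 → 2

Answer: 2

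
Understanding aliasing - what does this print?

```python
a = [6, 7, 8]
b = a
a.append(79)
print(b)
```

Key concept: basic list aliasing.
Step by step:
`a = [6, 7, 8]` → a = [6, 7, 8]
`b = a` → b = [6, 7, 8] (same object as a)
`a.append(79)` → a = [6, 7, 8, 79] (same object as b); b = [6, 7, 8, 79] (same object as a)
`print(b)` → prints [6, 7, 8, 79]

Answer: [6, 7, 8, 79]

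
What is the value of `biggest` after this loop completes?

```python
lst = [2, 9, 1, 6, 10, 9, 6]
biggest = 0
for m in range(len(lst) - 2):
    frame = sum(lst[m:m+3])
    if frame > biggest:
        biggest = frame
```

Max sum of 3-element window in [2, 9, 1, 6, 10, 9, 6]
`biggest` takes the values: 0 → 12 → 16 → 17 → 25

Answer: 25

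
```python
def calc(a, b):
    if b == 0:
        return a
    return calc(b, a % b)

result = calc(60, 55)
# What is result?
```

calc(60, 55) -> calc(55, 5) -> calc(5, 0) -> 5

Answer: 5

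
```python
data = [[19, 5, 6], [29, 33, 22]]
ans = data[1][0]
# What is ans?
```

Trace:
`data = [[19, 5, 6], [29, 33, 22]]` → data = [[19, 5, 6], [29, 33, 22]]
`ans = data[1][0]` → ans = 29
So ans = 29

Answer: 29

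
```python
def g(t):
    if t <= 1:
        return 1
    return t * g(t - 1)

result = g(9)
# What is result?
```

g(9) = 9 * 8 * 7 * 6 * 5 * 4 * 3 * 2 * 1 = 362880

Answer: 362880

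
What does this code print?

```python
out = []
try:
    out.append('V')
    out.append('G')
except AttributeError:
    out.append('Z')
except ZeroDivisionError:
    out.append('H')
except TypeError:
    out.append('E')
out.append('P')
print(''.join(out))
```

Execution trace: 'V' (try body) → 'G' (try body, no exception) → 'P' (after the try/except). Output: VGP

Answer: VGP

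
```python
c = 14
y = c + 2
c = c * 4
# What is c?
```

Trace:
`c = 14` → c = 14
`y = c + 2` → y = 16
`c = c * 4` → c = 56
So c = 56

Answer: 56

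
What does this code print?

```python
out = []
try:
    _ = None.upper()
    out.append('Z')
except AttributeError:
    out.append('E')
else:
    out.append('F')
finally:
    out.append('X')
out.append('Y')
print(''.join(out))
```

Execution trace: 'E' (except AttributeError) → 'X' (finally) → 'Y' (after the try/except). Output: EXY

Answer: EXY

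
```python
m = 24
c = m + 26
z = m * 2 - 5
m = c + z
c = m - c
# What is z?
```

Trace:
`m = 24` → m = 24
`c = m + 26` → c = 50
`z = m * 2 - 5` → z = 43
`m = c + z` → m = 93
`c = m - c` → c = 43
So z = 43

Answer: 43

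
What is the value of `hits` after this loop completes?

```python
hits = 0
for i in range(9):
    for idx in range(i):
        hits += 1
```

Triangle number: 0+1+2+...+8
`hits` takes the values: 0 → 1 → 2 → 3 → 4 → 5 → 6 → 7 → 8 → 9 → 10 → 11 → 12 → 13 → 14 → 15 → 16 → 17 → 18 → 19 → 20 → 21 → 22 → 23 → 24 → 25 → 26 → 27 → 28 → 29 → 30 → 31 → 32 → 33 → 34 → 35 → 36

Answer: 36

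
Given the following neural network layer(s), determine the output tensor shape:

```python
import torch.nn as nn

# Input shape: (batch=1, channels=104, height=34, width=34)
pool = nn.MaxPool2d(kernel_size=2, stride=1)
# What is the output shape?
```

Input: (1, 104, 34, 34) -> Output: (1, 104, 33, 33)

Answer: (1, 104, 33, 33)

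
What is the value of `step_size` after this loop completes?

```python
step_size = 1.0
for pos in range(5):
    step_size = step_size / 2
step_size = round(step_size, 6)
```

Halving LR 5 times: 1 / 2^5
`step_size` takes the values: 1.0 → 0.5 → 0.25 → 0.125 → 0.0625 → 0.03125

Answer: 0.03125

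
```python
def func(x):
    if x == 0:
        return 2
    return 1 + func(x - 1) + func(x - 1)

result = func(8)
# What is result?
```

func(x) = 1 + 2·func(x-1), func(0)=2. Closed form: (2+1)·2^8 - 1 = 767.

Answer: 767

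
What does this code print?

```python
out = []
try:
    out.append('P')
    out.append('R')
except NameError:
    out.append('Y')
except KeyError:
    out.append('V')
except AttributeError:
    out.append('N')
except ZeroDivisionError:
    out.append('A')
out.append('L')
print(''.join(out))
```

Execution trace: 'P' (try body) → 'R' (try body, no exception) → 'L' (after the try/except). Output: PRL

Answer: PRL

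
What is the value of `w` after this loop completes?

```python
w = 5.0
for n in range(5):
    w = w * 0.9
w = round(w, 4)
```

Exponential decay: 5.0 * 0.9^5
`w` takes the values: 5.0 → 4.5 → 4.05 → 3.645 → 3.2805 → 2.95245 → 2.9525

Answer: 2.9525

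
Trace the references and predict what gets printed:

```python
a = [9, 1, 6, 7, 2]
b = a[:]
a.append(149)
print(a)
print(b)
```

Key concept: slice [:] creates copy.
Step by step:
`a = [9, 1, 6, 7, 2]` → a = [9, 1, 6, 7, 2]
`b = a[:]` → b = [9, 1, 6, 7, 2]
`a.append(149)` → a = [9, 1, 6, 7, 2, 149]
`print(a)` → prints [9, 1, 6, 7, 2, 149]
`print(b)` → prints [9, 1, 6, 7, 2]

Answer:
[9, 1, 6, 7, 2, 149]
[9, 1, 6, 7, 2]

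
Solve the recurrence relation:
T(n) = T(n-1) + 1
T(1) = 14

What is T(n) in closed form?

Unrolling: T(n) = T(1) + 1·(n-1) = 14 + 1(n-1) = n + 13.

Answer: T(n) = n + 13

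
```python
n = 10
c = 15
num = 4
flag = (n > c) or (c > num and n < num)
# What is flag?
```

Trace:
`n = 10` → n = 10
`c = 15` → c = 15
`num = 4` → num = 4
`flag = (n > c) or (c > num and n < num)` → flag = False
So flag = False

Answer: False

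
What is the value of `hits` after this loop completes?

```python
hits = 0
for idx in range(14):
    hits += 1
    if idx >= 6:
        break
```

Loop breaks when idx reaches 6, hits is 7
`hits` takes the values: 0 → 1 → 2 → 3 → 4 → 5 → 6 → 7

Answer: 7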